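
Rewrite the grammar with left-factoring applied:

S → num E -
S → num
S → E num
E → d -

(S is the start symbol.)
S → num S'
S' → E -
S' → ε
S → E num
E → d -

Left-factoring transforms A → αβ₁ | αβ₂ into A → αA' and A' → β₁ | β₂
(α is the longest common prefix among the alternatives). Repeat until
no nonterminal has two alternatives with a common prefix.

Round 1: S has alternatives sharing prefix 'num'. Introduce S': S → num S'
  Add: S' → E -
  Add: S' → ε

No remaining common prefixes — done.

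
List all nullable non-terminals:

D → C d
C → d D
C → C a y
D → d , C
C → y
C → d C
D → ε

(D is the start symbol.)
{ 'D' }

A non-terminal is nullable if it can derive ε (the empty string): either it has an ε-production, or it has a production whose right-hand side consists entirely of nullable non-terminals.

ε-productions: D → ε
So D is immediately nullable.
No further non-terminal can be added: every production for the remaining non-terminals contains a terminal or a non-nullable non-terminal.
Nullable = { 'D' }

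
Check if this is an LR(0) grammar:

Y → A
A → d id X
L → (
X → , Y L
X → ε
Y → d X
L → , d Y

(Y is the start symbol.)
No. Shift-reduce conflict between [X → .] and [A → d . id X]

A grammar is LR(0) if no state in the canonical LR(0) collection has:
  - both a shift item (dot before a terminal) and a complete item (shift-reduce conflict), or
  - two or more complete items (reduce-reduce conflict; the accept item [Y' → Y .] counts as a complete item here).

Augment with Y' → Y and build the canonical LR(0) collection (I0 = CLOSURE({[Y' → . Y]}), then GOTO on every symbol after a dot until no new states appear). It has 14 states:
  I0: { [A → . d id X], [Y → . A], [Y → . d X], [Y' → . Y] }  — shift
  I1: { [Y → A .] }  — reduce
  I2: { [Y' → Y .] }  — accept
  I3: { [A → d . id X], [X → . , Y L], [X → .], [Y → d . X] }  — shift, reduce
  I4: { [A → . d id X], [X → , . Y L], [Y → . A], [Y → . d X] }  — shift
  I5: { [Y → d X .] }  — reduce
  I6: { [A → d id . X], [X → . , Y L], [X → .] }  — shift, reduce
  I7: { [A → d id X .] }  — reduce
  I8: { [L → . (], [L → . , d Y], [X → , Y . L] }  — shift
  I9: { [L → ( .] }  — reduce
  I10: { [L → , . d Y] }  — shift
  I11: { [X → , Y L .] }  — reduce
  I12: { [A → . d id X], [L → , d . Y], [Y → . A], [Y → . d X] }  — shift
  I13: { [L → , d Y .] }  — reduce

Conflict in state I3:
  Shift-reduce conflict between [X → .] and [A → d . id X]
So the grammar is NOT LR(0).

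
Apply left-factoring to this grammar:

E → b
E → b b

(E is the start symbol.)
E → b E'
E' → ε
E' → b

Left-factoring transforms A → αβ₁ | αβ₂ into A → αA' and A' → β₁ | β₂
(α is the longest common prefix among the alternatives). Repeat until
no nonterminal has two alternatives with a common prefix.

Round 1: E has alternatives sharing prefix 'b'. Introduce E': E → b E'
  Add: E' → ε
  Add: E' → b

No remaining common prefixes — done.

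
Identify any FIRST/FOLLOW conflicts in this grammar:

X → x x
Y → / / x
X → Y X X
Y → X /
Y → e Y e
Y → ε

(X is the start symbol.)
Nullable non-terminals: Y.
FIRST sets used below: FIRST(X) = { '/', 'e', 'x' }

Y: nullable alternative(s) Y → ε; FOLLOW(Y) = { '/', 'e', 'x' }
  Y → / / x: FIRST \ {ε} = { '/' } — overlaps FOLLOW(Y) on { '/' }: CONFLICT
  Y → X /: FIRST \ {ε} = { '/', 'e', 'x' } — overlaps FOLLOW(Y) on { '/', 'e', 'x' }: CONFLICT
  Y → e Y e: FIRST \ {ε} = { 'e' } — overlaps FOLLOW(Y) on { 'e' }: CONFLICT
  Y → ε: FIRST \ {ε} = { } — this is the only nullable alternative, skip

X has no nullable alternative, so no FIRST/FOLLOW check is needed there.

So the grammar has 3 FIRST/FOLLOW conflicts (marked CONFLICT above).

Answer: Yes. Y → '/' '/' x with FOLLOW(Y) on { '/' }; Y → X '/' with FOLLOW(Y) on { '/', 'e', 'x' }; Y → e Y e with FOLLOW(Y) on { 'e' }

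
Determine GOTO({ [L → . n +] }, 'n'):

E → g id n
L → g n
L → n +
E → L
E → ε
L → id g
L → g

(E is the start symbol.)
{ [L → n . +] }

GOTO(I, 'n') = CLOSURE({ [A → αX.β] : [A → α.Xβ] ∈ I, X = 'n' })

Items with dot before 'n', with the dot advanced:
  [L → . n +] → [L → n . +]
Closure adds nothing (no advanced item has the dot before a non-terminal).

GOTO = { [L → n . +] }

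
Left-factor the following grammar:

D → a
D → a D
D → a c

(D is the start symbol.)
D → a D'
D' → ε
D' → D
D' → c

Left-factoring transforms A → αβ₁ | αβ₂ into A → αA' and A' → β₁ | β₂
(α is the longest common prefix among the alternatives). Repeat until
no nonterminal has two alternatives with a common prefix.

Round 1: D has alternatives sharing prefix 'a'. Introduce D': D → a D'
  Add: D' → ε
  Add: D' → D
  Add: D' → c

No remaining common prefixes — done.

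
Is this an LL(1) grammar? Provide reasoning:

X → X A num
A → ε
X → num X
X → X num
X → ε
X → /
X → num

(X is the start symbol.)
No. Predict set conflict for X: { 'num' }

A grammar is LL(1) if for each non-terminal N with multiple productions, the predict sets of those productions are pairwise disjoint, where PREDICT(N → α) = (FIRST(α) \ {ε}) ∪ (FOLLOW(N) if α ⇒* ε).

Relevant sets:
  FIRST(X) = { '/', 'num', ε }
  FIRST(A) = { ε }
  FOLLOW(X) = { $, 'num' }

For X:
  PREDICT(X → X A num) = { '/', 'num' }
  PREDICT(X → num X) = { 'num' }
  PREDICT(X → X num) = { '/', 'num' }
  PREDICT(X → ε) = { $, 'num' }
  PREDICT(X → '/') = { '/' }
  PREDICT(X → num) = { 'num' }
A has a single production, so nothing to check there.

Conflict found: Predict set conflict for X: { 'num' }
The grammar is NOT LL(1).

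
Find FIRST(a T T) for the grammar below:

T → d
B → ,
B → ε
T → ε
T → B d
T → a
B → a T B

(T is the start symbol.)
To compute FIRST(a T T), process the symbols left to right:
Symbol a is a terminal. Add 'a' and stop.
FIRST(a T T) = { 'a' }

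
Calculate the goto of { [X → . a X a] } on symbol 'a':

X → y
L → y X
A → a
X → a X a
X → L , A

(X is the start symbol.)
{ [L → . y X], [X → . L , A], [X → . a X a], [X → . y], [X → a . X a] }

GOTO(I, 'a') = CLOSURE({ [A → αX.β] : [A → α.Xβ] ∈ I, X = 'a' })

Items with dot before 'a', with the dot advanced:
  [X → . a X a] → [X → a . X a]
Closure of the advanced items:
  [X → a . X a] has the dot before X: add [X → . y], [X → . a X a], [X → . L , A]
  [X → . L , A] has the dot before L: add [L → . y X]

GOTO = { [L → . y X], [X → . L , A], [X → . a X a], [X → . y], [X → a . X a] }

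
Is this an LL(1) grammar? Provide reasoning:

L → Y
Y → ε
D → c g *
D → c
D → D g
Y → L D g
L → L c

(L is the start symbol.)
No. Predict set conflict for L: { 'c' }

A grammar is LL(1) if for each non-terminal N with multiple productions, the predict sets of those productions are pairwise disjoint, where PREDICT(N → α) = (FIRST(α) \ {ε}) ∪ (FOLLOW(N) if α ⇒* ε).

Relevant sets:
  FIRST(Y) = { 'c', ε }
  FIRST(L) = { 'c', ε }
  FIRST(D) = { 'c' }
  FOLLOW(L) = { $, 'c' }
  FOLLOW(Y) = { $, 'c' }

For L:
  PREDICT(L → Y) = { $, 'c' }
  PREDICT(L → L c) = { 'c' }
For Y:
  PREDICT(Y → ε) = { $, 'c' }
  PREDICT(Y → L D g) = { 'c' }
For D:
  PREDICT(D → c g '*') = { 'c' }
  PREDICT(D → c) = { 'c' }
  PREDICT(D → D g) = { 'c' }

Conflict found: Predict set conflict for L: { 'c' }
The grammar is NOT LL(1).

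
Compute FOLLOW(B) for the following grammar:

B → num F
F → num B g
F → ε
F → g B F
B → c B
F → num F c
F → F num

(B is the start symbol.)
{ $, 'c', 'g', 'num' }

To compute FOLLOW(B), find every occurrence of B on a right-hand side N → α B β: add FIRST(β) \ {ε}, and if β is empty or nullable also add FOLLOW(N). Iterate to a fixed point.

B is the start symbol, so $ ∈ FOLLOW(B).
In F → num B g: B is followed by g, add FIRST(g) \ {ε} = { 'g' }
In F → g B F: B is followed by F, add FIRST(F) \ {ε} = { 'g', 'num' }
  F is nullable, so also add FOLLOW(F)
In B → c B: B is at the end; this adds FOLLOW(B) to itself — nothing new

The FOLLOW sets referred to above (computed the same way, to a fixed point):
  FOLLOW(F) = { $, 'c', 'g', 'num' }

Taking the union: FOLLOW(B) = { $, 'c', 'g', 'num' }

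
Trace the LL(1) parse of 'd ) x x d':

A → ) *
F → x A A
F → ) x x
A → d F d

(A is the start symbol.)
Stack is shown with the top on the left.

Stack      Input        Action
------------------------------
A $        d ) x x d $  output A → d F d
d F d $    d ) x x d $  match 'd'
F d $      ) x x d $    output F → ) x x
) x x d $  ) x x d $    match ')'
x x d $    x x d $      match 'x'
x d $      x d $        match 'x'
d $        d $          match 'd'
$          $            accept

The string is accepted.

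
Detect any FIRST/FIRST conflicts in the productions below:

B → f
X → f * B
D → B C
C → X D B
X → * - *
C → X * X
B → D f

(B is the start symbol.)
Yes. B → f / B → D f on { 'f' }; C → X D B / C → X '*' X on { '*', 'f' }

FIRST sets of the non-terminals at (or reachable through a nullable prefix from) the front of some alternative:
  FIRST(D) = { 'f' }
  FIRST(X) = { '*', 'f' }

Productions for B:
  B → f: FIRST = { 'f' }
  B → D f: FIRST = { 'f' }
Productions for X:
  X → f * B: FIRST = { 'f' }
  X → * - *: FIRST = { '*' }
Productions for C:
  C → X D B: FIRST = { '*', 'f' }
  C → X * X: FIRST = { '*', 'f' }
D has only one production, so no FIRST/FIRST conflict is possible there.

Conflict for B: B → f and B → D f
  Overlap: { 'f' }
Conflict for C: C → X D B and C → X * X
  Overlap: { '*', 'f' }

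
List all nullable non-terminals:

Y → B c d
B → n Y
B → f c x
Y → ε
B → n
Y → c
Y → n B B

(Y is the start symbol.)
{ 'Y' }

ε-productions: Y → ε
So Y is immediately nullable.
No further non-terminal can be added: every production for the remaining non-terminals contains a terminal or a non-nullable non-terminal.
Nullable = { 'Y' }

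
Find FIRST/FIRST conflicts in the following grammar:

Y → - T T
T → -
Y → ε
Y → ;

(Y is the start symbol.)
No FIRST/FIRST conflicts.

Productions for Y:
  Y → - T T: FIRST = { '-' }
  Y → ε: FIRST = { ε }
  Y → ;: FIRST = { ';' }
T has only one production, so no FIRST/FIRST conflict is possible there.

All alternatives of each non-terminal have pairwise disjoint FIRST sets.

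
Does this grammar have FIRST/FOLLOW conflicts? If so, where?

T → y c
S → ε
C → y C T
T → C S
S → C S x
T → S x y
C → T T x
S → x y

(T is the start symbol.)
A FIRST/FOLLOW conflict occurs when a non-terminal N has a nullable alternative N → β (β ⇒* ε) and another alternative N → α with FIRST(α) ∩ FOLLOW(N) ≠ ∅: on such a lookahead the parser cannot decide between expanding α and letting N vanish via β.

Nullable non-terminals: S.
FIRST sets used below: FIRST(C) = { 'x', 'y' }

S: nullable alternative(s) S → ε; FOLLOW(S) = { $, 'x', 'y' }
  S → ε: FIRST \ {ε} = { } — this is the only nullable alternative, skip
  S → C S x: FIRST \ {ε} = { 'x', 'y' } — overlaps FOLLOW(S) on { 'x', 'y' }: CONFLICT
  S → x y: FIRST \ {ε} = { 'x' } — overlaps FOLLOW(S) on { 'x' }: CONFLICT

C, T have no nullable alternative, so no FIRST/FOLLOW check is needed there.

So the grammar has 2 FIRST/FOLLOW conflicts (marked CONFLICT above).

Answer: Yes. S → C S x with FOLLOW(S) on { 'x', 'y' }; S → x y with FOLLOW(S) on { 'x' }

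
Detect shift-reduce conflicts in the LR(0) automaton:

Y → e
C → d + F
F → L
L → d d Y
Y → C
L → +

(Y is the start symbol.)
No shift-reduce conflicts

Augment with Y' → Y and build the canonical LR(0) collection (I0 = CLOSURE({[Y' → . Y]}), then GOTO on every symbol after a dot until no new states appear). It has 12 states:
  I0: { [C → . d + F], [Y → . C], [Y → . e], [Y' → . Y] }  — shift
  I1: { [Y → C .] }  — reduce
  I2: { [Y' → Y .] }  — accept
  I3: { [C → d . + F] }  — shift
  I4: { [Y → e .] }  — reduce
  I5: { [C → d + . F], [F → . L], [L → . +], [L → . d d Y] }  — shift
  I6: { [L → + .] }  — reduce
  I7: { [C → d + F .] }  — reduce
  I8: { [F → L .] }  — reduce
  I9: { [L → d . d Y] }  — shift
  I10: { [C → . d + F], [L → d d . Y], [Y → . C], [Y → . e] }  — shift
  I11: { [L → d d Y .] }  — reduce

No state contains both a complete item and a shift item.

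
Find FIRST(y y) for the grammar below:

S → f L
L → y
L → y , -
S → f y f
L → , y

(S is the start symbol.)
{ 'y' }

To compute FIRST(y y), process the symbols left to right:
Symbol y is a terminal. Add 'y' and stop.
FIRST(y y) = { 'y' }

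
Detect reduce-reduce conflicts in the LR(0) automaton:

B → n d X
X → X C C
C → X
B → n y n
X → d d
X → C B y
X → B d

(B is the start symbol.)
A reduce-reduce conflict occurs when an LR(0) state has two complete items [A → α .] and [B → β .] — both call for a reduction, and with no lookahead the parser cannot choose between them.

Augment with B' → B and build the canonical LR(0) collection (I0 = CLOSURE({[B' → . B]}), then GOTO on every symbol after a dot until no new states appear). It has 18 states:
  I0: { [B → . n d X], [B → . n y n], [B' → . B] }  — shift
  I1: { [B' → B .] }  — accept
  I2: { [B → n . d X], [B → n . y n] }  — shift
  I3: { [B → . n d X], [B → . n y n], [B → n d . X], [C → . X], [X → . B d], [X → . C B y], [X → . X C C], [X → . d d] }  — shift
  I4: { [B → n y . n] }  — shift
  I5: { [B → n y n .] }  — reduce
  I6: { [X → B . d] }  — shift
  I7: { [B → . n d X], [B → . n y n], [X → C . B y] }  — shift
  I8: { [B → . n d X], [B → . n y n], [B → n d X .], [C → . X], [C → X .], [X → . B d], [X → . C B y], [X → . X C C], [X → . d d], [X → X . C C] }  — shift, 2 reduces
  I9: { [X → d . d] }  — shift
  I10: { [X → d d .] }  — reduce
  I11: { [B → . n d X], [B → . n y n], [C → . X], [X → . B d], [X → . C B y], [X → . X C C], [X → . d d], [X → C . B y], [X → X C . C] }  — shift
  I12: { [B → . n d X], [B → . n y n], [C → . X], [C → X .], [X → . B d], [X → . C B y], [X → . X C C], [X → . d d], [X → X . C C] }  — shift, reduce
  I13: { [X → B . d], [X → C B . y] }  — shift
  I14: { [B → . n d X], [B → . n y n], [X → C . B y], [X → X C C .] }  — shift, reduce
  I15: { [X → C B . y] }  — shift
  I16: { [X → C B y .] }  — reduce
  I17: { [X → B d .] }  — reduce

I8 contains complete items [B → n d X .], [C → X .] — reduce-reduce conflict.

Answer: Yes — I8: [B → n d X .] vs [C → X .]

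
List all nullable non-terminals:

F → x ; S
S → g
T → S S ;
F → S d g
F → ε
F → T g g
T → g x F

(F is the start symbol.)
{ 'F' }

A non-terminal is nullable if it can derive ε (the empty string): either it has an ε-production, or it has a production whose right-hand side consists entirely of nullable non-terminals.

ε-productions: F → ε
So F is immediately nullable.
No further non-terminal can be added: every production for the remaining non-terminals contains a terminal or a non-nullable non-terminal.
Nullable = { 'F' }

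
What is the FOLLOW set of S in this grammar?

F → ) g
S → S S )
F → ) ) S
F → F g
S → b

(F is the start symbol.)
{ $, ')', 'b', 'g' }

In S → S S ): S is followed by S ')', add FIRST(S ')') \ {ε} = { 'b' }
In S → S S ): S is followed by ')', add FIRST(')') \ {ε} = { ')' }
In F → ) ) S: S is at the end, add FOLLOW(F)

The FOLLOW sets referred to above (computed the same way, to a fixed point):
  FOLLOW(F) = { $, 'g' }

Taking the union: FOLLOW(S) = { $, ')', 'b', 'g' }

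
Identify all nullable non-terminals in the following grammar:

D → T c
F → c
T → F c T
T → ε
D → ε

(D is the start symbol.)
{ 'D', 'T' }

ε-productions: T → ε, D → ε
So T, D are immediately nullable.
No further non-terminal can be added: every production for the remaining non-terminals contains a terminal or a non-nullable non-terminal.
Nullable = { 'D', 'T' }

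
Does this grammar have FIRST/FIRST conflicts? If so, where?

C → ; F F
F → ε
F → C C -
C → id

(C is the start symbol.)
No FIRST/FIRST conflicts.

A FIRST/FIRST conflict occurs when two productions N → α and N → β for the same non-terminal have FIRST(α) ∩ FIRST(β) ≠ ∅ (with ε ∈ FIRST of a nullable right-hand side, so two nullable alternatives also conflict).

FIRST sets of the non-terminals at (or reachable through a nullable prefix from) the front of some alternative:
  FIRST(C) = { ';', 'id' }

Productions for C:
  C → ; F F: FIRST = { ';' }
  C → id: FIRST = { 'id' }
Productions for F:
  F → ε: FIRST = { ε }
  F → C C -: FIRST = { ';', 'id' }

All alternatives of each non-terminal have pairwise disjoint FIRST sets.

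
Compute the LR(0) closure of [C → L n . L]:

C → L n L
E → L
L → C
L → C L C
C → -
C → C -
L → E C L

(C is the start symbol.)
To compute CLOSURE, for each item [A → α.Bβ] where B is a non-terminal, add [B → .γ] for all productions B → γ; repeat for the newly added items until nothing changes.

Start with: [C → L n . L]
  [C → L n . L] has the dot before L: add [L → . C], [L → . C L C], [L → . E C L]
  [L → . C] has the dot before C: add [C → . L n L], [C → . -], [C → . C -]
  [L → . E C L] has the dot before E: add [E → . L]
No further items can be added.

CLOSURE = { [C → . -], [C → . C -], [C → . L n L], [C → L n . L], [E → . L], [L → . C L C], [L → . C], [L → . E C L] }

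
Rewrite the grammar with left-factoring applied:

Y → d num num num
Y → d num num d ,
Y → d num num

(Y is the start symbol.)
Left-factoring transforms A → αβ₁ | αβ₂ into A → αA' and A' → β₁ | β₂
(α is the longest common prefix among the alternatives). Repeat until
no nonterminal has two alternatives with a common prefix.

Round 1: Y has alternatives sharing prefix 'd num num'. Introduce Y': Y → d num num Y'
  Add: Y' → num
  Add: Y' → d ,
  Add: Y' → ε

No remaining common prefixes — done.

Resulting grammar:
Y → d num num Y'
Y' → num
Y' → d ,
Y' → ε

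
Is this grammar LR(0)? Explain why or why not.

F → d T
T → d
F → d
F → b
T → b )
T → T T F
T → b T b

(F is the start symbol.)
A grammar is LR(0) if no state in the canonical LR(0) collection has:
  - both a shift item (dot before a terminal) and a complete item (shift-reduce conflict), or
  - two or more complete items (reduce-reduce conflict; the accept item [F' → F .] counts as a complete item here).

Augment with F' → F and build the canonical LR(0) collection (I0 = CLOSURE({[F' → . F]}), then GOTO on every symbol after a dot until no new states appear). It has 14 states:
  I0: { [F → . b], [F → . d T], [F → . d], [F' → . F] }  — shift
  I1: { [F' → F .] }  — accept
  I2: { [F → b .] }  — reduce
  I3: { [F → d . T], [F → d .], [T → . T T F], [T → . b )], [T → . b T b], [T → . d] }  — shift, reduce
  I4: { [F → d T .], [T → . T T F], [T → . b )], [T → . b T b], [T → . d], [T → T . T F] }  — shift, reduce
  I5: { [T → . T T F], [T → . b )], [T → . b T b], [T → . d], [T → b . )], [T → b . T b] }  — shift
  I6: { [T → d .] }  — reduce
  I7: { [T → b ) .] }  — reduce
  I8: { [T → . T T F], [T → . b )], [T → . b T b], [T → . d], [T → T . T F], [T → b T . b] }  — shift
  I9: { [F → . b], [F → . d T], [F → . d], [T → . T T F], [T → . b )], [T → . b T b], [T → . d], [T → T . T F], [T → T T . F] }  — shift
  I10: { [T → . T T F], [T → . b )], [T → . b T b], [T → . d], [T → b . )], [T → b . T b], [T → b T b .] }  — shift, reduce
  I11: { [T → T T F .] }  — reduce
  I12: { [F → b .], [T → . T T F], [T → . b )], [T → . b T b], [T → . d], [T → b . )], [T → b . T b] }  — shift, reduce
  I13: { [F → d . T], [F → d .], [T → . T T F], [T → . b )], [T → . b T b], [T → . d], [T → d .] }  — shift, 2 reduces

Conflict in state I3:
  Shift-reduce conflict between [F → d .] and [T → . b )]
So the grammar is NOT LR(0).

Answer: No. Shift-reduce conflict between [F → d .] and [T → . b )]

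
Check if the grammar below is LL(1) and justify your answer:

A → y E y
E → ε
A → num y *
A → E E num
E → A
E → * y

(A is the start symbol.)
A grammar is LL(1) if for each non-terminal N with multiple productions, the predict sets of those productions are pairwise disjoint, where PREDICT(N → α) = (FIRST(α) \ {ε}) ∪ (FOLLOW(N) if α ⇒* ε).

Relevant sets:
  FIRST(E) = { '*', 'num', 'y', ε }
  FIRST(A) = { '*', 'num', 'y' }
  FOLLOW(E) = { '*', 'num', 'y' }

For A:
  PREDICT(A → y E y) = { 'y' }
  PREDICT(A → num y '*') = { 'num' }
  PREDICT(A → E E num) = { '*', 'num', 'y' }
For E:
  PREDICT(E → ε) = { '*', 'num', 'y' }
  PREDICT(E → A) = { '*', 'num', 'y' }
  PREDICT(E → '*' y) = { '*' }

Conflict found: Predict set conflict for A: { 'y' }
The grammar is NOT LL(1).

Answer: No. Predict set conflict for A: { 'y' }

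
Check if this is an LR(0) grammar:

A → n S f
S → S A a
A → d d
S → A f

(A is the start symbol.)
Augment with A' → A and build the canonical LR(0) collection (I0 = CLOSURE({[A' → . A]}), then GOTO on every symbol after a dot until no new states appear). It has 11 states:
  I0: { [A → . d d], [A → . n S f], [A' → . A] }  — shift
  I1: { [A' → A .] }  — accept
  I2: { [A → d . d] }  — shift
  I3: { [A → . d d], [A → . n S f], [A → n . S f], [S → . A f], [S → . S A a] }  — shift
  I4: { [S → A . f] }  — shift
  I5: { [A → . d d], [A → . n S f], [A → n S . f], [S → S . A a] }  — shift
  I6: { [S → S A . a] }  — shift
  I7: { [A → n S f .] }  — reduce
  I8: { [S → S A a .] }  — reduce
  I9: { [S → A f .] }  — reduce
  I10: { [A → d d .] }  — reduce

Every state is either a pure shift/goto state or contains exactly one complete item and nothing to shift — no conflicts. The grammar is LR(0).

Answer: Yes, the grammar is LR(0)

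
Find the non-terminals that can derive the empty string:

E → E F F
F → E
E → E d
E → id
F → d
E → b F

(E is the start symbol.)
A non-terminal is nullable if it can derive ε (the empty string): either it has an ε-production, or it has a production whose right-hand side consists entirely of nullable non-terminals.

There are no ε-productions, so no non-terminal can derive ε.
No non-terminals are nullable.

Answer: None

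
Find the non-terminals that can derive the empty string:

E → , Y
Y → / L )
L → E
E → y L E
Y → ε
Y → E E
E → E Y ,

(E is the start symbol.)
{ 'Y' }

ε-productions: Y → ε
So Y is immediately nullable.
No further non-terminal can be added: every production for the remaining non-terminals contains a terminal or a non-nullable non-terminal.
Nullable = { 'Y' }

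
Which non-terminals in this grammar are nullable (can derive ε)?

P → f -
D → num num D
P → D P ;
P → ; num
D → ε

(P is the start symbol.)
{ 'D' }

ε-productions: D → ε
So D is immediately nullable.
No further non-terminal can be added: every production for the remaining non-terminals contains a terminal or a non-nullable non-terminal.
Nullable = { 'D' }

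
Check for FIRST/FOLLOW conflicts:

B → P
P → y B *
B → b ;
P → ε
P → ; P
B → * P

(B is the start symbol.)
Yes. B → '*' P with FOLLOW(B) on { '*' }

Nullable non-terminals: B, P.
FIRST sets used below: FIRST(P) = { ';', 'y', ε }

B: nullable alternative(s) B → P; FOLLOW(B) = { $, '*' }
  B → P: FIRST \ {ε} = { ';', 'y' } — this is the only nullable alternative, skip
  B → b ;: FIRST \ {ε} = { 'b' } — disjoint from FOLLOW(B)
  B → * P: FIRST \ {ε} = { '*' } — overlaps FOLLOW(B) on { '*' }: CONFLICT

P: nullable alternative(s) P → ε; FOLLOW(P) = { $, '*' }
  P → y B *: FIRST \ {ε} = { 'y' } — disjoint from FOLLOW(P)
  P → ε: FIRST \ {ε} = { } — this is the only nullable alternative, skip
  P → ; P: FIRST \ {ε} = { ';' } — disjoint from FOLLOW(P)

So the grammar has 1 FIRST/FOLLOW conflict (marked CONFLICT above).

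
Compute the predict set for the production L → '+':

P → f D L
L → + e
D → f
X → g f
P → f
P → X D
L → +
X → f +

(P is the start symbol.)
{ '+' }

PREDICT(L → '+') = (FIRST(RHS) \ {ε}) ∪ (FOLLOW(L) if ε ∈ FIRST(RHS), i.e. RHS ⇒* ε)
FIRST('+') = { '+' }
ε ∉ FIRST('+'), so FOLLOW(L) is not added.
PREDICT(L → '+') = { '+' }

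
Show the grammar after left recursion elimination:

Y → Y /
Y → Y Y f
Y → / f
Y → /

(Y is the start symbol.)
Y is directly left-recursive. The standard transformation for
  A → A α₁ | ... | A α_m | β₁ | ... | β_n
is
  A  → β₁ A' | ... | β_n A'
  A' → α₁ A' | ... | α_m A' | ε

Y → / f becomes Y → / f Y'
Y → / becomes Y → / Y'
Y → Y / becomes Y' → / Y'
Y → Y Y f becomes Y' → Y f Y'
Add Y' → ε

Resulting grammar:
Y → / f Y'
Y → / Y'
Y' → / Y'
Y' → Y f Y'
Y' → ε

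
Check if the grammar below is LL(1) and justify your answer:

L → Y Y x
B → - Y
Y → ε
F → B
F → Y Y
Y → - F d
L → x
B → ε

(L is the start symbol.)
A grammar is LL(1) if for each non-terminal N with multiple productions, the predict sets of those productions are pairwise disjoint, where PREDICT(N → α) = (FIRST(α) \ {ε}) ∪ (FOLLOW(N) if α ⇒* ε).

Relevant sets:
  FIRST(Y) = { '-', ε }
  FIRST(B) = { '-', ε }
  FOLLOW(B) = { 'd' }
  FOLLOW(Y) = { '-', 'd', 'x' }
  FOLLOW(F) = { 'd' }

For L:
  PREDICT(L → Y Y x) = { '-', 'x' }
  PREDICT(L → x) = { 'x' }
For B:
  PREDICT(B → '-' Y) = { '-' }
  PREDICT(B → ε) = { 'd' }
For Y:
  PREDICT(Y → ε) = { '-', 'd', 'x' }
  PREDICT(Y → '-' F d) = { '-' }
For F:
  PREDICT(F → B) = { '-', 'd' }
  PREDICT(F → Y Y) = { '-', 'd' }

Conflict found: Predict set conflict for L: { 'x' }
The grammar is NOT LL(1).

Answer: No. Predict set conflict for L: { 'x' }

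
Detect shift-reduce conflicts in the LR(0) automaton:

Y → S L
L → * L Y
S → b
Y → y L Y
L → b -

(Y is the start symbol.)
A shift-reduce conflict occurs when an LR(0) state has both:
  - a complete (reduce) item [A → α .] (dot at the end), and
  - a shift item [B → β . c γ] (dot before a terminal).

Augment with Y' → Y and build the canonical LR(0) collection (I0 = CLOSURE({[Y' → . Y]}), then GOTO on every symbol after a dot until no new states appear). It has 13 states:
  I0: { [S → . b], [Y → . S L], [Y → . y L Y], [Y' → . Y] }  — shift
  I1: { [L → . * L Y], [L → . b -], [Y → S . L] }  — shift
  I2: { [Y' → Y .] }  — accept
  I3: { [S → b .] }  — reduce
  I4: { [L → . * L Y], [L → . b -], [Y → y . L Y] }  — shift
  I5: { [L → * . L Y], [L → . * L Y], [L → . b -] }  — shift
  I6: { [S → . b], [Y → . S L], [Y → . y L Y], [Y → y L . Y] }  — shift
  I7: { [L → b . -] }  — shift
  I8: { [L → b - .] }  — reduce
  I9: { [Y → y L Y .] }  — reduce
  I10: { [L → * L . Y], [S → . b], [Y → . S L], [Y → . y L Y] }  — shift
  I11: { [L → * L Y .] }  — reduce
  I12: { [Y → S L .] }  — reduce

No state contains both a complete item and a shift item.

Answer: No shift-reduce conflicts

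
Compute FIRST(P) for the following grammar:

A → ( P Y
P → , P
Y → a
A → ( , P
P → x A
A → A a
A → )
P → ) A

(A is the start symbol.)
{ ')', ',', 'x' }

To compute FIRST(P), examine every production with P on the left-hand side, reading each right-hand side left to right until a non-nullable symbol is reached.

From P → , P:
  - ',' is a terminal: add ',' and stop
From P → x A:
  - x is a terminal: add 'x' and stop
From P → ) A:
  - ')' is a terminal: add ')' and stop

Collecting: FIRST(P) = { ')', ',', 'x' }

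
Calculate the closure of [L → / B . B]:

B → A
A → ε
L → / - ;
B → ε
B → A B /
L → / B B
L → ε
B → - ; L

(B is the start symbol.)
To compute CLOSURE, for each item [A → α.Bβ] where B is a non-terminal, add [B → .γ] for all productions B → γ; repeat for the newly added items until nothing changes.

Start with: [L → / B . B]
  [L → / B . B] has the dot before B: add [B → . A], [B → .], [B → . A B /], [B → . - ; L]
  [B → . A] has the dot before A: add [A → .]
No further items can be added.

CLOSURE = { [A → .], [B → . - ; L], [B → . A B /], [B → . A], [B → .], [L → / B . B] }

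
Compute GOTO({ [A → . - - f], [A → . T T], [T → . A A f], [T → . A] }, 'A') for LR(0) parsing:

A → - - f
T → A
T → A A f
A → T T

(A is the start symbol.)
GOTO(I, 'A') = CLOSURE({ [A → αX.β] : [A → α.Xβ] ∈ I, X = 'A' })

Items with dot before 'A', with the dot advanced:
  [T → . A] → [T → A .]
  [T → . A A f] → [T → A . A f]
Closure of the advanced items:
  [T → A . A f] has the dot before A: add [A → . - - f], [A → . T T]
  [A → . T T] has the dot before T: add [T → . A], [T → . A A f]

GOTO = { [A → . - - f], [A → . T T], [T → . A A f], [T → . A], [T → A . A f], [T → A .] }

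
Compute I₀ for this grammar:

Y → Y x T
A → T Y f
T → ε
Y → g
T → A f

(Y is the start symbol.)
First, augment the grammar with Y' → Y
I₀ = CLOSURE({ [Y' → . Y] }):
  [Y' → . Y] has the dot before Y: add [Y → . Y x T], [Y → . g]
No further items can be added.

I₀ = { [Y → . Y x T], [Y → . g], [Y' → . Y] }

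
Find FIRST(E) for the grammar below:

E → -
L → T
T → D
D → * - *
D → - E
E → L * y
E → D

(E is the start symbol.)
{ '*', '-' }

To compute FIRST(E), examine every production with E on the left-hand side, reading each right-hand side left to right until a non-nullable symbol is reached.

FIRST sets of the other non-terminals involved (by the same procedure, iterated to a fixed point):
  FIRST(L) = { '*', '-' }
  FIRST(D) = { '*', '-' }

From E → -:
  - '-' is a terminal: add '-' and stop
From E → L * y:
  - L is a non-terminal: add FIRST(L) \ {ε} = { '*', '-' }
    L is not nullable, so stop
From E → D:
  - D is a non-terminal: add FIRST(D) \ {ε} = { '*', '-' }
    D is not nullable, so stop

Collecting: FIRST(E) = { '*', '-' }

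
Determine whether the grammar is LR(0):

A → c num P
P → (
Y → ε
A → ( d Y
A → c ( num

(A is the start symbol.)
Yes, the grammar is LR(0)

A grammar is LR(0) if no state in the canonical LR(0) collection has:
  - both a shift item (dot before a terminal) and a complete item (shift-reduce conflict), or
  - two or more complete items (reduce-reduce conflict; the accept item [A' → A .] counts as a complete item here).

Augment with A' → A and build the canonical LR(0) collection (I0 = CLOSURE({[A' → . A]}), then GOTO on every symbol after a dot until no new states appear). It has 11 states:
  I0: { [A → . ( d Y], [A → . c ( num], [A → . c num P], [A' → . A] }  — shift
  I1: { [A → ( . d Y] }  — shift
  I2: { [A' → A .] }  — accept
  I3: { [A → c . ( num], [A → c . num P] }  — shift
  I4: { [A → c ( . num] }  — shift
  I5: { [A → c num . P], [P → . (] }  — shift
  I6: { [P → ( .] }  — reduce
  I7: { [A → c num P .] }  — reduce
  I8: { [A → c ( num .] }  — reduce
  I9: { [A → ( d . Y], [Y → .] }  — reduce
  I10: { [A → ( d Y .] }  — reduce

Every state is either a pure shift/goto state or contains exactly one complete item and nothing to shift — no conflicts. The grammar is LR(0).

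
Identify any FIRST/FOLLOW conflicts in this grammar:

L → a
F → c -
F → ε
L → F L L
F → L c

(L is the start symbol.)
Nullable non-terminals: F.
FIRST sets used below: FIRST(L) = { 'a', 'c' }

F: nullable alternative(s) F → ε; FOLLOW(F) = { 'a', 'c' }
  F → c -: FIRST \ {ε} = { 'c' } — overlaps FOLLOW(F) on { 'c' }: CONFLICT
  F → ε: FIRST \ {ε} = { } — this is the only nullable alternative, skip
  F → L c: FIRST \ {ε} = { 'a', 'c' } — overlaps FOLLOW(F) on { 'a', 'c' }: CONFLICT

L has no nullable alternative, so no FIRST/FOLLOW check is needed there.

So the grammar has 2 FIRST/FOLLOW conflicts (marked CONFLICT above).

Answer: Yes. F → c '-' with FOLLOW(F) on { 'c' }; F → L c with FOLLOW(F) on { 'a', 'c' }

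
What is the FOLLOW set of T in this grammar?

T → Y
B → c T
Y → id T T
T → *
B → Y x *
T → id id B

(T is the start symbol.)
To compute FOLLOW(T), find every occurrence of T on a right-hand side N → α T β: add FIRST(β) \ {ε}, and if β is empty or nullable also add FOLLOW(N). Iterate to a fixed point.

T is the start symbol, so $ ∈ FOLLOW(T).
In B → c T: T is at the end, add FOLLOW(B)
In Y → id T T: T is followed by T, add FIRST(T) \ {ε} = { '*', 'id' }
In Y → id T T: T is at the end, add FOLLOW(Y)

The FOLLOW sets referred to above (computed the same way, to a fixed point):
  FOLLOW(B) = { $, '*', 'id', 'x' }
  FOLLOW(Y) = { $, '*', 'id', 'x' }

Taking the union: FOLLOW(T) = { $, '*', 'id', 'x' }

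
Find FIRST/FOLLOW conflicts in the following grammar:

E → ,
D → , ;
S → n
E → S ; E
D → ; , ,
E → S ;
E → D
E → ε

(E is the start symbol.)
No FIRST/FOLLOW conflicts.

A FIRST/FOLLOW conflict occurs when a non-terminal N has a nullable alternative N → β (β ⇒* ε) and another alternative N → α with FIRST(α) ∩ FOLLOW(N) ≠ ∅: on such a lookahead the parser cannot decide between expanding α and letting N vanish via β.

Nullable non-terminals: E.
FIRST sets used below: FIRST(S) = { 'n' }, FIRST(D) = { ',', ';' }

E: nullable alternative(s) E → ε; FOLLOW(E) = { $ }
  E → ,: FIRST \ {ε} = { ',' } — disjoint from FOLLOW(E)
  E → S ; E: FIRST \ {ε} = { 'n' } — disjoint from FOLLOW(E)
  E → S ;: FIRST \ {ε} = { 'n' } — disjoint from FOLLOW(E)
  E → D: FIRST \ {ε} = { ',', ';' } — disjoint from FOLLOW(E)
  E → ε: FIRST \ {ε} = { } — this is the only nullable alternative, skip

D, S have no nullable alternative, so no FIRST/FOLLOW check is needed there.

No FIRST/FOLLOW conflicts found.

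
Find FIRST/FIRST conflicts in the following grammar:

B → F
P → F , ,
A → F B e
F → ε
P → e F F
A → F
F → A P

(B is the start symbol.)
Yes. P → F ',' ',' / P → e F F on { 'e' }; A → F B e / A → F on { ',', 'e' }

A FIRST/FIRST conflict occurs when two productions N → α and N → β for the same non-terminal have FIRST(α) ∩ FIRST(β) ≠ ∅ (with ε ∈ FIRST of a nullable right-hand side, so two nullable alternatives also conflict).

FIRST sets of the non-terminals at (or reachable through a nullable prefix from) the front of some alternative:
  FIRST(F) = { ',', 'e', ε }
  FIRST(B) = { ',', 'e', ε }
  FIRST(A) = { ',', 'e', ε }
  FIRST(P) = { ',', 'e' }

Productions for P:
  P → F , ,: FIRST = { ',', 'e' }
  P → e F F: FIRST = { 'e' }
Productions for A:
  A → F B e: FIRST = { ',', 'e' }
  A → F: FIRST = { ',', 'e', ε }
Productions for F:
  F → ε: FIRST = { ε }
  F → A P: FIRST = { ',', 'e' }
B has only one production, so no FIRST/FIRST conflict is possible there.

Conflict for P: P → F , , and P → e F F
  Overlap: { 'e' }
Conflict for A: A → F B e and A → F
  Overlap: { ',', 'e' }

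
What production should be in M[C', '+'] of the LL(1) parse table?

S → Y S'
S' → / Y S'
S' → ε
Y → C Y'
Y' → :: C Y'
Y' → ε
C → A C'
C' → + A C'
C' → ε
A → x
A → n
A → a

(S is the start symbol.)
C' → + A C'

To find M[C', '+'], we find productions for C' where '+' is in the predict set (PREDICT(N → α) = (FIRST(α) \ {ε}) ∪ (FOLLOW(N) if α ⇒* ε)).

Relevant sets:
  FOLLOW(C') = { $, '/', '::' }

C' → + A C': PREDICT = { '+' }
  '+' is in predict set, so this production goes in M[C', '+']
C' → ε: PREDICT = { $, '/', '::' }

M[C', '+'] = C' → + A C'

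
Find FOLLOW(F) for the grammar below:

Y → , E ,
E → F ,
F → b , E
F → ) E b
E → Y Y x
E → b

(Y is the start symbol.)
{ ',' }

To compute FOLLOW(F), find every occurrence of F on a right-hand side N → α F β: add FIRST(β) \ {ε}, and if β is empty or nullable also add FOLLOW(N). Iterate to a fixed point.

In E → F ,: F is followed by ',', add FIRST(',') \ {ε} = { ',' }

Taking the union: FOLLOW(F) = { ',' }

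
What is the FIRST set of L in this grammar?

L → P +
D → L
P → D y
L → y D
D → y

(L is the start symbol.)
{ 'y' }

FIRST sets of the other non-terminals involved (by the same procedure, iterated to a fixed point):
  FIRST(P) = { 'y' }

From L → P +:
  - P is a non-terminal: add FIRST(P) \ {ε} = { 'y' }
    P is not nullable, so stop
From L → y D:
  - y is a terminal: add 'y' and stop

Collecting: FIRST(L) = { 'y' }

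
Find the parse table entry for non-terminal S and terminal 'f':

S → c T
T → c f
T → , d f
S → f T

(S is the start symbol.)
S → f T

To find M[S, 'f'], we find productions for S where 'f' is in the predict set (PREDICT(N → α) = (FIRST(α) \ {ε}) ∪ (FOLLOW(N) if α ⇒* ε)).

S → c T: PREDICT = { 'c' }
S → f T: PREDICT = { 'f' }
  'f' is in predict set, so this production goes in M[S, 'f']

M[S, 'f'] = S → f T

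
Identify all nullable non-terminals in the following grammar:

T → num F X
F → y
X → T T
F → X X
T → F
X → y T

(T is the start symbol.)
A non-terminal is nullable if it can derive ε (the empty string): either it has an ε-production, or it has a production whose right-hand side consists entirely of nullable non-terminals.

There are no ε-productions, so no non-terminal can derive ε.
No non-terminals are nullable.

Answer: None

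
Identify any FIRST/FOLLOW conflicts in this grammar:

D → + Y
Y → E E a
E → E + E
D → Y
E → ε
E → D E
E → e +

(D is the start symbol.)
Nullable non-terminals: E.
FIRST sets used below: FIRST(E) = { '+', 'a', 'e', ε }, FIRST(D) = { '+', 'a', 'e' }

E: nullable alternative(s) E → ε; FOLLOW(E) = { '+', 'a', 'e' }
  E → E + E: FIRST \ {ε} = { '+', 'a', 'e' } — overlaps FOLLOW(E) on { '+', 'a', 'e' }: CONFLICT
  E → ε: FIRST \ {ε} = { } — this is the only nullable alternative, skip
  E → D E: FIRST \ {ε} = { '+', 'a', 'e' } — overlaps FOLLOW(E) on { '+', 'a', 'e' }: CONFLICT
  E → e +: FIRST \ {ε} = { 'e' } — overlaps FOLLOW(E) on { 'e' }: CONFLICT

D, Y have no nullable alternative, so no FIRST/FOLLOW check is needed there.

So the grammar has 3 FIRST/FOLLOW conflicts (marked CONFLICT above).

Answer: Yes. E → E '+' E with FOLLOW(E) on { '+', 'a', 'e' }; E → D E with FOLLOW(E) on { '+', 'a', 'e' }; E → e '+' with FOLLOW(E) on { 'e' }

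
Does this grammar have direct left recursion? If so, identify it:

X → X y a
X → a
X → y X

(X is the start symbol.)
X → X y a: LEFT RECURSIVE (starts with X)
X → a: starts with a
X → y X: starts with y

The grammar has direct left recursion on: X.

Answer: Yes, X is left-recursive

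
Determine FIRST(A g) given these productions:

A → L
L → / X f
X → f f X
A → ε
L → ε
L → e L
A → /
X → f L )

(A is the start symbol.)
FIRST sets of the non-terminals involved (from the grammar, by fixed-point iteration):
  FIRST(A) = { '/', 'e', ε }

To compute FIRST(A g), process the symbols left to right:
Symbol A is a non-terminal. Add FIRST(A) \ {ε} = { '/', 'e' }
A is nullable (ε ∈ FIRST(A)), continue to the next symbol.
Symbol g is a terminal. Add 'g' and stop.
FIRST(A g) = { '/', 'e', 'g' }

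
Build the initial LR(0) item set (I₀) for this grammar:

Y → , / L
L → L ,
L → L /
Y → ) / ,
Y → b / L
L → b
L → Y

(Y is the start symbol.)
{ [Y → . ) / ,], [Y → . , / L], [Y → . b / L], [Y' → . Y] }

First, augment the grammar with Y' → Y
I₀ = CLOSURE({ [Y' → . Y] }):
  [Y' → . Y] has the dot before Y: add [Y → . , / L], [Y → . ) / ,], [Y → . b / L]
No further items can be added.

I₀ = { [Y → . ) / ,], [Y → . , / L], [Y → . b / L], [Y' → . Y] }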